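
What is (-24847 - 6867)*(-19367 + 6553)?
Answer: 406383196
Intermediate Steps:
(-24847 - 6867)*(-19367 + 6553) = -31714*(-12814) = 406383196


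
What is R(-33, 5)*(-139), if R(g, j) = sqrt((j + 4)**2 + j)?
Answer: -139*sqrt(86) ≈ -1289.0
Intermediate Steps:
R(g, j) = sqrt(j + (4 + j)**2) (R(g, j) = sqrt((4 + j)**2 + j) = sqrt(j + (4 + j)**2))
R(-33, 5)*(-139) = sqrt(5 + (4 + 5)**2)*(-139) = sqrt(5 + 9**2)*(-139) = sqrt(5 + 81)*(-139) = sqrt(86)*(-139) = -139*sqrt(86)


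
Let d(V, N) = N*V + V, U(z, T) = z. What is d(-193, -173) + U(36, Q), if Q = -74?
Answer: 33232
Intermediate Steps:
d(V, N) = V + N*V
d(-193, -173) + U(36, Q) = -193*(1 - 173) + 36 = -193*(-172) + 36 = 33196 + 36 = 33232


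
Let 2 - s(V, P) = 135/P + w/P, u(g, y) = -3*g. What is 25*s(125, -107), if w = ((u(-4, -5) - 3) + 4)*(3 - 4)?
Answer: 8400/107 ≈ 78.505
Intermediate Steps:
w = -13 (w = ((-3*(-4) - 3) + 4)*(3 - 4) = ((12 - 3) + 4)*(-1) = (9 + 4)*(-1) = 13*(-1) = -13)
s(V, P) = 2 - 122/P (s(V, P) = 2 - (135/P - 13/P) = 2 - 122/P)
25*s(125, -107) = 25*(2 - 122/(-107)) = 25*(2 - 122*(-1/107)) = 25*(2 + 122/107) = 25*(336/107) = 8400/107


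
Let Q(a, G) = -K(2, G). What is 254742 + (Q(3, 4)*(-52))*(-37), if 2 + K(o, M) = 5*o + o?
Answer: 235502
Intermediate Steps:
K(o, M) = -2 + 6*o (K(o, M) = -2 + (5*o + o) = -2 + 6*o)
Q(a, G) = -10 (Q(a, G) = -(-2 + 6*2) = -(-2 + 12) = -1*10 = -10)
254742 + (Q(3, 4)*(-52))*(-37) = 254742 - 10*(-52)*(-37) = 254742 + 520*(-37) = 254742 - 19240 = 235502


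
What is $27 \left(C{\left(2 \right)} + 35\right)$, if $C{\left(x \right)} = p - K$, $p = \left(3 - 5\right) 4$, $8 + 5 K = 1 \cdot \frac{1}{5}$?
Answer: $\frac{19278}{25} \approx 771.12$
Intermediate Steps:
$K = - \frac{39}{25}$ ($K = - \frac{8}{5} + \frac{1 \cdot \frac{1}{5}}{5} = - \frac{8}{5} + \frac{1}{5} \cdot \frac{1}{5} = - \frac{8}{5} + \frac{1}{25} = - \frac{39}{25} \approx -1.56$)
$p = -8$ ($p = \left(-2\right) 4 = -8$)
$C{\left(x \right)} = - \frac{161}{25}$ ($C{\left(x \right)} = -8 - - \frac{39}{25} = -8 + \frac{39}{25} = - \frac{161}{25}$)
$27 \left(C{\left(2 \right)} + 35\right) = 27 \left(- \frac{161}{25} + 35\right) = 27 \cdot \frac{714}{25} = \frac{19278}{25}$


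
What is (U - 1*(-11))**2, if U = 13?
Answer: 576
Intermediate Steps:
(U - 1*(-11))**2 = (13 - 1*(-11))**2 = (13 + 11)**2 = 24**2 = 576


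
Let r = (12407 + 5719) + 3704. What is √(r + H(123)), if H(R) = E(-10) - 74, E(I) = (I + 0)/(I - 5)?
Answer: √195810/3 ≈ 147.50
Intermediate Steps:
E(I) = I/(-5 + I)
r = 21830 (r = 18126 + 3704 = 21830)
H(R) = -220/3 (H(R) = -10/(-5 - 10) - 74 = -10/(-15) - 74 = -10*(-1/15) - 74 = ⅔ - 74 = -220/3)
√(r + H(123)) = √(21830 - 220/3) = √(65270/3) = √195810/3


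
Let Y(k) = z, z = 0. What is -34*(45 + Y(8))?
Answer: -1530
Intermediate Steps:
Y(k) = 0
-34*(45 + Y(8)) = -34*(45 + 0) = -34*45 = -1530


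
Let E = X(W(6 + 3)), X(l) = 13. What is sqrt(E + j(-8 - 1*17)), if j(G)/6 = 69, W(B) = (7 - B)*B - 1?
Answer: sqrt(427) ≈ 20.664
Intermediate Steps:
W(B) = -1 + B*(7 - B) (W(B) = B*(7 - B) - 1 = -1 + B*(7 - B))
j(G) = 414 (j(G) = 6*69 = 414)
E = 13
sqrt(E + j(-8 - 1*17)) = sqrt(13 + 414) = sqrt(427)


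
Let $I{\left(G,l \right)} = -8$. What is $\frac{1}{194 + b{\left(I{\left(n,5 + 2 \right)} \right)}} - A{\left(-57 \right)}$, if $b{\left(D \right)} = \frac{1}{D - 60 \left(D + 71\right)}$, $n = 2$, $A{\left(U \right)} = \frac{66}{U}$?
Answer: $\frac{16239134}{13962549} \approx 1.163$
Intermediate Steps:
$b{\left(D \right)} = \frac{1}{-4260 - 59 D}$ ($b{\left(D \right)} = \frac{1}{D - 60 \left(71 + D\right)} = \frac{1}{D - \left(4260 + 60 D\right)} = \frac{1}{-4260 - 59 D}$)
$\frac{1}{194 + b{\left(I{\left(n,5 + 2 \right)} \right)}} - A{\left(-57 \right)} = \frac{1}{194 - \frac{1}{4260 + 59 \left(-8\right)}} - \frac{66}{-57} = \frac{1}{194 - \frac{1}{4260 - 472}} - 66 \left(- \frac{1}{57}\right) = \frac{1}{194 - \frac{1}{3788}} - - \frac{22}{19} = \frac{1}{194 - \frac{1}{3788}} + \frac{22}{19} = \frac{1}{\frac{734871}{3788}} + \frac{22}{19} = \frac{3788}{734871} + \frac{22}{19} = \frac{16239134}{13962549}$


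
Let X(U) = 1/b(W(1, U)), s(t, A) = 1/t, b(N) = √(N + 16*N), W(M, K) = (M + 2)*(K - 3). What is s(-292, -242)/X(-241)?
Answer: -I*√3111/146 ≈ -0.38203*I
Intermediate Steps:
W(M, K) = (-3 + K)*(2 + M) (W(M, K) = (2 + M)*(-3 + K) = (-3 + K)*(2 + M))
b(N) = √17*√N (b(N) = √(17*N) = √17*√N)
X(U) = √17/(17*√(-9 + 3*U)) (X(U) = 1/(√17*√(-6 - 3*1 + 2*U + U*1)) = 1/(√17*√(-6 - 3 + 2*U + U)) = 1/(√17*√(-9 + 3*U)) = √17/(17*√(-9 + 3*U)))
s(-292, -242)/X(-241) = 1/((-292)*((√51/(51*√(-3 - 241))))) = -2*I*√3111/292 = -I*√3111/146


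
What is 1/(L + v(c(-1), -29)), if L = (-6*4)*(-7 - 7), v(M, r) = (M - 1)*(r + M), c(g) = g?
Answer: 1/396 ≈ 0.0025253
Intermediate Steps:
v(M, r) = (-1 + M)*(M + r)
L = 336 (L = -24*(-14) = 336)
1/(L + v(c(-1), -29)) = 1/(336 + ((-1)² - 1*(-1) - 1*(-29) - 1*(-29))) = 1/(336 + (1 + 1 + 29 + 29)) = 1/(336 + 60) = 1/396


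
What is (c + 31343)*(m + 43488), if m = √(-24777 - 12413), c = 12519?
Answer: 1907470656 + 43862*I*√37190 ≈ 1.9075e+9 + 8.4587e+6*I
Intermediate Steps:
m = I*√37190 (m = √(-37190) = I*√37190 ≈ 192.85*I)
(c + 31343)*(m + 43488) = (12519 + 31343)*(I*√37190 + 43488) = 43862*(43488 + I*√37190) = 1907470656 + 43862*I*√37190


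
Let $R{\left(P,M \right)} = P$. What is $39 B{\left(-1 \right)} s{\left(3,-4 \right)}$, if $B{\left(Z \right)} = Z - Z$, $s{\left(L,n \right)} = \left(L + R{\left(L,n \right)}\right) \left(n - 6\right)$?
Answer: $0$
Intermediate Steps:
$s{\left(L,n \right)} = 2 L \left(-6 + n\right)$ ($s{\left(L,n \right)} = \left(L + L\right) \left(n - 6\right) = 2 L \left(-6 + n\right)$)
$B{\left(Z \right)} = 0$
$39 B{\left(-1 \right)} s{\left(3,-4 \right)} = 39 \cdot 0 \cdot 2 \cdot 3 \left(-6 - 4\right) = 0 \cdot 2 \cdot 3 \left(-10\right) = 0 \left(-60\right) = 0$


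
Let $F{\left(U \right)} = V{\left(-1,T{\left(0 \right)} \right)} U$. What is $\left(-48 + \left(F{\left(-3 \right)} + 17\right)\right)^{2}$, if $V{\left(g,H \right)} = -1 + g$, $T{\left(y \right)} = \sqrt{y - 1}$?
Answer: $625$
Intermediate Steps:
$T{\left(y \right)} = \sqrt{-1 + y}$
$F{\left(U \right)} = - 2 U$ ($F{\left(U \right)} = \left(-1 - 1\right) U = - 2 U$)
$\left(-48 + \left(F{\left(-3 \right)} + 17\right)\right)^{2} = \left(-48 + \left(\left(-2\right) \left(-3\right) + 17\right)\right)^{2} = \left(-48 + \left(6 + 17\right)\right)^{2} = \left(-48 + 23\right)^{2} = \left(-25\right)^{2} = 625$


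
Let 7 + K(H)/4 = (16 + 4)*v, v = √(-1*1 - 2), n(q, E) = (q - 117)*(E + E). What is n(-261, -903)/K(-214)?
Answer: -1194669/1249 - 3413340*I*√3/1249 ≈ -956.5 - 4733.5*I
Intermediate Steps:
n(q, E) = 2*E*(-117 + q) (n(q, E) = (-117 + q)*(2*E) = 2*E*(-117 + q))
v = I*√3 (v = √(-1 - 2) = √(-3) = I*√3 ≈ 1.732*I)
K(H) = -28 + 80*I*√3 (K(H) = -28 + 4*((16 + 4)*(I*√3)) = -28 + 4*(20*(I*√3)) = -28 + 4*(20*I*√3) = -28 + 80*I*√3)
n(-261, -903)/K(-214) = (2*(-903)*(-117 - 261))/(-28 + 80*I*√3) = (2*(-903)*(-378))/(-28 + 80*I*√3) = 682668/(-28 + 80*I*√3)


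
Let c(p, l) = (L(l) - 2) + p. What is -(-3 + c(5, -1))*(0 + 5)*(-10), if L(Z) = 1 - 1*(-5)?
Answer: 300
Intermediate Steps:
L(Z) = 6 (L(Z) = 1 + 5 = 6)
c(p, l) = 4 + p (c(p, l) = (6 - 2) + p = 4 + p)
-(-3 + c(5, -1))*(0 + 5)*(-10) = -(-3 + (4 + 5))*(0 + 5)*(-10) = -(-3 + 9)*5*(-10) = -6*5*(-10) = -1*30*(-10) = -30*(-10) = 300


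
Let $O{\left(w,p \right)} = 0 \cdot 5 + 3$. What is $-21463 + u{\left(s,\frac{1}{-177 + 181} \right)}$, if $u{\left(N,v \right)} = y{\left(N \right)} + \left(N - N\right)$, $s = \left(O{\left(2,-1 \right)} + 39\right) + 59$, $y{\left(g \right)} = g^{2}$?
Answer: $-11262$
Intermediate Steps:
$O{\left(w,p \right)} = 3$ ($O{\left(w,p \right)} = 0 + 3 = 3$)
$s = 101$ ($s = \left(3 + 39\right) + 59 = 42 + 59 = 101$)
$u{\left(N,v \right)} = N^{2}$ ($u{\left(N,v \right)} = N^{2} + \left(N - N\right) = N^{2} + 0 = N^{2}$)
$-21463 + u{\left(s,\frac{1}{-177 + 181} \right)} = -21463 + 101^{2} = -21463 + 10201 = -11262$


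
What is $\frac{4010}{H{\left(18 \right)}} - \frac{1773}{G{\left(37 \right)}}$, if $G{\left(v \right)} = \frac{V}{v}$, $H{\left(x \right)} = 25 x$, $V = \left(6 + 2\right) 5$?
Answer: $- \frac{587201}{360} \approx -1631.1$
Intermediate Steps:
$V = 40$ ($V = 8 \cdot 5 = 40$)
$G{\left(v \right)} = \frac{40}{v}$
$\frac{4010}{H{\left(18 \right)}} - \frac{1773}{G{\left(37 \right)}} = \frac{4010}{25 \cdot 18} - \frac{1773}{40 \cdot \frac{1}{37}} = \frac{4010}{450} - \frac{1773}{40 \cdot \frac{1}{37}} = 4010 \cdot \frac{1}{450} - \frac{1773}{\frac{40}{37}} = \frac{401}{45} - \frac{65601}{40} = - \frac{587201}{360}$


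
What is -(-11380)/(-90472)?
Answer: -2845/22618 ≈ -0.12578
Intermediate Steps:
-(-11380)/(-90472) = -(-11380)*(-1)/90472 = -1*2845/22618 = -2845/22618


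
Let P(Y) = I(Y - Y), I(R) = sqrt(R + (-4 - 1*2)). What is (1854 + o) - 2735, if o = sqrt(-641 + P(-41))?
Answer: -881 + sqrt(-641 + I*sqrt(6)) ≈ -880.95 + 25.318*I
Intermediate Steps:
I(R) = sqrt(-6 + R) (I(R) = sqrt(R + (-4 - 2)) = sqrt(R - 6) = sqrt(-6 + R))
P(Y) = I*sqrt(6) (P(Y) = sqrt(-6 + (Y - Y)) = sqrt(-6 + 0) = sqrt(-6) = I*sqrt(6))
o = sqrt(-641 + I*sqrt(6)) ≈ 0.04837 + 25.318*I
(1854 + o) - 2735 = (1854 + sqrt(-641 + I*sqrt(6))) - 2735 = -881 + sqrt(-641 + I*sqrt(6))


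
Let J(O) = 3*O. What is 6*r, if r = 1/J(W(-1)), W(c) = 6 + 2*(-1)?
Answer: ½ ≈ 0.50000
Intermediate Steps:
W(c) = 4 (W(c) = 6 - 2 = 4)
r = 1/12 (r = 1/(3*4) = 1/12 ≈ 0.083333)
6*r = 6*(1/12) = ½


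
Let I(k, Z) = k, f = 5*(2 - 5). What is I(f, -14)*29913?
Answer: -448695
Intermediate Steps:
f = -15 (f = 5*(-3) = -15)
I(f, -14)*29913 = -15*29913 = -448695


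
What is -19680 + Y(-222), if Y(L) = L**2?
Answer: 29604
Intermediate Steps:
-19680 + Y(-222) = -19680 + (-222)**2 = -19680 + 49284 = 29604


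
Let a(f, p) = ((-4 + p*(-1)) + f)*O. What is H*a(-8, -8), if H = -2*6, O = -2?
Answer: -96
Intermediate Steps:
H = -12
a(f, p) = 8 - 2*f + 2*p (a(f, p) = ((-4 + p*(-1)) + f)*(-2) = ((-4 - p) + f)*(-2) = (-4 + f - p)*(-2) = 8 - 2*f + 2*p)
H*a(-8, -8) = -12*(8 - 2*(-8) + 2*(-8)) = -12*(8 + 16 - 16) = -12*8 = -96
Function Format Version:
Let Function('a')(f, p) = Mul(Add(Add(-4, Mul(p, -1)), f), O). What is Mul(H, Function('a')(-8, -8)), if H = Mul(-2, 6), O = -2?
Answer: -96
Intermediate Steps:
H = -12
Function('a')(f, p) = Add(8, Mul(-2, f), Mul(2, p)) (Function('a')(f, p) = Mul(Add(Add(-4, Mul(p, -1)), f), -2) = Mul(Add(Add(-4, Mul(-1, p)), f), -2) = Mul(Add(-4, f, Mul(-1, p)), -2) = Add(8, Mul(-2, f), Mul(2, p)))
Mul(H, Function('a')(-8, -8)) = Mul(-12, Add(8, Mul(-2, -8), Mul(2, -8))) = Mul(-12, Add(8, 16, -16)) = Mul(-12, 8) = -96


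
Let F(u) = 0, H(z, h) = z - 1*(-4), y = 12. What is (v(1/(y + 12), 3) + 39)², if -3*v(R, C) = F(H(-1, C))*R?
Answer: 1521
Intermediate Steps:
H(z, h) = 4 + z (H(z, h) = z + 4 = 4 + z)
v(R, C) = 0 (v(R, C) = -0*R = -⅓*0 = 0)
(v(1/(y + 12), 3) + 39)² = (0 + 39)² = 39² = 1521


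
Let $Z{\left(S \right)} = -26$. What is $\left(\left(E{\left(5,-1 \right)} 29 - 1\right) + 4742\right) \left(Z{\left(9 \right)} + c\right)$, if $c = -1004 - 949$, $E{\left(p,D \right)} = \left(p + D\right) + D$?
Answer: $-9554612$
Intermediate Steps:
$E{\left(p,D \right)} = p + 2 D$ ($E{\left(p,D \right)} = \left(D + p\right) + D = p + 2 D$)
$c = -1953$
$\left(\left(E{\left(5,-1 \right)} 29 - 1\right) + 4742\right) \left(Z{\left(9 \right)} + c\right) = \left(\left(\left(5 + 2 \left(-1\right)\right) 29 - 1\right) + 4742\right) \left(-26 - 1953\right) = \left(\left(\left(5 - 2\right) 29 - 1\right) + 4742\right) \left(-1979\right) = \left(\left(3 \cdot 29 - 1\right) + 4742\right) \left(-1979\right) = \left(\left(87 - 1\right) + 4742\right) \left(-1979\right) = \left(86 + 4742\right) \left(-1979\right) = 4828 \left(-1979\right) = -9554612$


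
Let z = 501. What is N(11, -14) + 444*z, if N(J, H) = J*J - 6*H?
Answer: 222649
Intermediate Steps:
N(J, H) = J² - 6*H
N(11, -14) + 444*z = (11² - 6*(-14)) + 444*501 = (121 + 84) + 222444 = 205 + 222444 = 222649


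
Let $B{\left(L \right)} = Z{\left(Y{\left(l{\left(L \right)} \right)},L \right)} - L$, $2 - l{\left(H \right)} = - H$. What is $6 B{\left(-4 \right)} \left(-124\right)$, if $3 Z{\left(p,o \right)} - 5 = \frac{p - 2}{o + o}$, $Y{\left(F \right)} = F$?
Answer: $-4340$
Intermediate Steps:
$l{\left(H \right)} = 2 + H$ ($l{\left(H \right)} = 2 - - H = 2 + H$)
$Z{\left(p,o \right)} = \frac{5}{3} + \frac{-2 + p}{6 o}$ ($Z{\left(p,o \right)} = \frac{5}{3} + \frac{\left(p - 2\right) \frac{1}{o + o}}{3} = \frac{5}{3} + \frac{\left(-2 + p\right) \frac{1}{2 o}}{3} = \frac{5}{3} + \frac{\frac{1}{2} \frac{1}{o} \left(-2 + p\right)}{3} = \frac{5}{3} + \frac{-2 + p}{6 o}$)
$B{\left(L \right)} = \frac{11}{6} - L$ ($B{\left(L \right)} = \frac{-2 + \left(2 + L\right) + 10 L}{6 L} - L = \frac{11 L}{6 L} - L = \frac{11}{6} - L$)
$6 B{\left(-4 \right)} \left(-124\right) = 6 \left(\frac{11}{6} - -4\right) \left(-124\right) = 6 \left(\frac{11}{6} + 4\right) \left(-124\right) = 6 \cdot \frac{35}{6} \left(-124\right) = 35 \left(-124\right) = -4340$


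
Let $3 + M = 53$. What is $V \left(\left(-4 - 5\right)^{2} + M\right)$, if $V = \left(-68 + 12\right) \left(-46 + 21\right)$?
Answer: $183400$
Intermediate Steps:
$M = 50$ ($M = -3 + 53 = 50$)
$V = 1400$ ($V = \left(-56\right) \left(-25\right) = 1400$)
$V \left(\left(-4 - 5\right)^{2} + M\right) = 1400 \left(\left(-4 - 5\right)^{2} + 50\right) = 1400 \left(\left(-9\right)^{2} + 50\right) = 1400 \left(81 + 50\right) = 1400 \cdot 131 = 183400$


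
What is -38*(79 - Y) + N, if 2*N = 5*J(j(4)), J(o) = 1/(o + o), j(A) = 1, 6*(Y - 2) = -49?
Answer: -38821/12 ≈ -3235.1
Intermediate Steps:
Y = -37/6 (Y = 2 + (1/6)*(-49) = 2 - 49/6 = -37/6 ≈ -6.1667)
J(o) = 1/(2*o)
N = 5/4 (N = (5*((1/2)/1))/2 = (5*((1/2)*1))/2 = (5*(1/2))/2 = (1/2)*(5/2) = 5/4 ≈ 1.2500)
-38*(79 - Y) + N = -38*(79 - 1*(-37/6)) + 5/4 = -38*(79 + 37/6) + 5/4 = -38*511/6 + 5/4 = -9709/3 + 5/4 = -38821/12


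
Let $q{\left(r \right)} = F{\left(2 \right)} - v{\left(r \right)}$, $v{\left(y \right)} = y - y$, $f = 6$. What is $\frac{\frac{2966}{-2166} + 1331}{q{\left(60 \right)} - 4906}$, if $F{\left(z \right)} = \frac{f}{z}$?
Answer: $- \frac{1439990}{5309949} \approx -0.27119$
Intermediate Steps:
$v{\left(y \right)} = 0$
$F{\left(z \right)} = \frac{6}{z}$
$q{\left(r \right)} = 3$ ($q{\left(r \right)} = \frac{6}{2} - 0 = 6 \cdot \frac{1}{2} + 0 = 3 + 0 = 3$)
$\frac{\frac{2966}{-2166} + 1331}{q{\left(60 \right)} - 4906} = \frac{\frac{2966}{-2166} + 1331}{3 - 4906} = \frac{2966 \left(- \frac{1}{2166}\right) + 1331}{-4903} = \left(- \frac{1483}{1083} + 1331\right) \left(- \frac{1}{4903}\right) = \frac{1439990}{1083} \left(- \frac{1}{4903}\right) = - \frac{1439990}{5309949}$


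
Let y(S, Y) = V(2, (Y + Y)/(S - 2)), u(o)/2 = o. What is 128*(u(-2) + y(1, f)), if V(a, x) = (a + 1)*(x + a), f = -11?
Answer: 8704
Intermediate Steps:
V(a, x) = (1 + a)*(a + x)
u(o) = 2*o
y(S, Y) = 6 + 6*Y/(-2 + S) (y(S, Y) = 2 + (Y + Y)/(S - 2) + 2² + 2*((Y + Y)/(S - 2)) = 2 + (2*Y)/(-2 + S) + 4 + 2*((2*Y)/(-2 + S)) = 2 + 2*Y/(-2 + S) + 4 + 2*(2*Y/(-2 + S)) = 2 + 2*Y/(-2 + S) + 4 + 4*Y/(-2 + S) = 6 + 6*Y/(-2 + S))
128*(u(-2) + y(1, f)) = 128*(2*(-2) + 6*(-2 + 1 - 11)/(-2 + 1)) = 128*(-4 + 6*(-12)/(-1)) = 128*(-4 + 6*(-1)*(-12)) = 128*(-4 + 72) = 128*68 = 8704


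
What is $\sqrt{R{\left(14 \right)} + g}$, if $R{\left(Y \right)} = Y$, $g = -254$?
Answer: $4 i \sqrt{15} \approx 15.492 i$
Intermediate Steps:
$\sqrt{R{\left(14 \right)} + g} = \sqrt{14 - 254} = \sqrt{-240} = 4 i \sqrt{15}$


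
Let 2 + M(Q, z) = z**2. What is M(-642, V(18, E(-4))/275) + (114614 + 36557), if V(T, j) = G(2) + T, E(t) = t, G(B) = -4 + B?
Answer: 11432155881/75625 ≈ 1.5117e+5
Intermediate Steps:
V(T, j) = -2 + T (V(T, j) = (-4 + 2) + T = -2 + T)
M(Q, z) = -2 + z**2
M(-642, V(18, E(-4))/275) + (114614 + 36557) = (-2 + ((-2 + 18)/275)**2) + (114614 + 36557) = (-2 + (16*(1/275))**2) + 151171 = (-2 + (16/275)**2) + 151171 = (-2 + 256/75625) + 151171 = -150994/75625 + 151171 = 11432155881/75625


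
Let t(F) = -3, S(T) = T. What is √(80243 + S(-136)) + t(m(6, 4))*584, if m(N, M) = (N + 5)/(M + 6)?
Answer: -1752 + √80107 ≈ -1469.0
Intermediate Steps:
m(N, M) = (5 + N)/(6 + M)
√(80243 + S(-136)) + t(m(6, 4))*584 = √(80243 - 136) - 3*584 = √80107 - 1752 = -1752 + √80107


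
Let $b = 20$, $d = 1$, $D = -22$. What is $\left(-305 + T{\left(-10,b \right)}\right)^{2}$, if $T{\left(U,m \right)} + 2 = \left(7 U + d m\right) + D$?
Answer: $143641$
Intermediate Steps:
$T{\left(U,m \right)} = -24 + m + 7 U$ ($T{\left(U,m \right)} = -2 - \left(22 - m - 7 U\right) = -2 + \left(-22 + m + 7 U\right) = -24 + m + 7 U$)
$\left(-305 + T{\left(-10,b \right)}\right)^{2} = \left(-305 + \left(-24 + 20 + 7 \left(-10\right)\right)\right)^{2} = \left(-305 - 74\right)^{2} = \left(-379\right)^{2} = 143641$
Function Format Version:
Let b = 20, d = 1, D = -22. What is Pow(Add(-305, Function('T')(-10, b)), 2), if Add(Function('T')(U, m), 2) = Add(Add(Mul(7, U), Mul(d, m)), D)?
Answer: 143641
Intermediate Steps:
Function('T')(U, m) = Add(-24, m, Mul(7, U)) (Function('T')(U, m) = Add(-2, Add(Add(Mul(7, U), Mul(1, m)), -22)) = Add(-2, Add(Add(Mul(7, U), m), -22)) = Add(-2, Add(Add(m, Mul(7, U)), -22)) = Add(-2, Add(-22, m, Mul(7, U))) = Add(-24, m, Mul(7, U)))
Pow(Add(-305, Function('T')(-10, b)), 2) = Pow(Add(-305, Add(-24, 20, Mul(7, -10))), 2) = Pow(Add(-305, Add(-24, 20, -70)), 2) = Pow(Add(-305, -74), 2) = Pow(-379, 2) = 143641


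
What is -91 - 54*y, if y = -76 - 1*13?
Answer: 4715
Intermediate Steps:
y = -89 (y = -76 - 13 = -89)
-91 - 54*y = -91 - 54*(-89) = -91 + 4806 = 4715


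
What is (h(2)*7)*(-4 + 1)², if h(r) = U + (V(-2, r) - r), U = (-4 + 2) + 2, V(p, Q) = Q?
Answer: 0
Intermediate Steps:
U = 0 (U = -2 + 2 = 0)
h(r) = 0 (h(r) = 0 + (r - r) = 0 + 0 = 0)
(h(2)*7)*(-4 + 1)² = (0*7)*(-4 + 1)² = 0*(-3)² = 0*9 = 0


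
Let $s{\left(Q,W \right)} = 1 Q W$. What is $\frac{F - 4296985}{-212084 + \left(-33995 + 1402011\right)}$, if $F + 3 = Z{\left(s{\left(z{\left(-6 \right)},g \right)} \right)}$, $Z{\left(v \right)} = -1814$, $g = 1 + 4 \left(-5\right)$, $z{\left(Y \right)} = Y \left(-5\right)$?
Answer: $- \frac{2149401}{577966} \approx -3.7189$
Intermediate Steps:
$z{\left(Y \right)} = - 5 Y$
$g = -19$ ($g = 1 - 20 = -19$)
$s{\left(Q,W \right)} = Q W$
$F = -1817$ ($F = -3 - 1814 = -1817$)
$\frac{F - 4296985}{-212084 + \left(-33995 + 1402011\right)} = \frac{-1817 - 4296985}{-212084 + \left(-33995 + 1402011\right)} = - \frac{4298802}{-212084 + 1368016} = - \frac{4298802}{1155932} = \left(-4298802\right) \frac{1}{1155932} = - \frac{2149401}{577966}$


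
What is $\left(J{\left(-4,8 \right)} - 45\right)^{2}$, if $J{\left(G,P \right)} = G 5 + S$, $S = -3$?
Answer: $4624$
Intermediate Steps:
$J{\left(G,P \right)} = -3 + 5 G$ ($J{\left(G,P \right)} = G 5 - 3 = 5 G - 3 = -3 + 5 G$)
$\left(J{\left(-4,8 \right)} - 45\right)^{2} = \left(\left(-3 + 5 \left(-4\right)\right) - 45\right)^{2} = \left(\left(-3 - 20\right) - 45\right)^{2} = \left(-23 - 45\right)^{2} = \left(-68\right)^{2} = 4624$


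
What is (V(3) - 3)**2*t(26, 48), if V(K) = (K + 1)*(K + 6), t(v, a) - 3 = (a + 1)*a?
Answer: 2564595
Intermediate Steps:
t(v, a) = 3 + a*(1 + a) (t(v, a) = 3 + (a + 1)*a = 3 + (1 + a)*a = 3 + a*(1 + a))
V(K) = (1 + K)*(6 + K)
(V(3) - 3)**2*t(26, 48) = ((6 + 3**2 + 7*3) - 3)**2*(3 + 48 + 48**2) = ((6 + 9 + 21) - 3)**2*(3 + 48 + 2304) = (36 - 3)**2*2355 = 33**2*2355 = 1089*2355 = 2564595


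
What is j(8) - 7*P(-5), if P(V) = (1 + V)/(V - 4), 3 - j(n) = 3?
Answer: -28/9 ≈ -3.1111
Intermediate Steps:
j(n) = 0 (j(n) = 3 - 1*3 = 3 - 3 = 0)
P(V) = (1 + V)/(-4 + V)
j(8) - 7*P(-5) = 0 - 7*(1 - 5)/(-4 - 5) = 0 - 7*(-4)/(-9) = 0 - (-7)*(-4)/9 = 0 - 7*4/9 = 0 - 28/9 = -28/9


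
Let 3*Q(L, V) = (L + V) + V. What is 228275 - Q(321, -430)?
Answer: 685364/3 ≈ 2.2845e+5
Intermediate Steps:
Q(L, V) = L/3 + 2*V/3 (Q(L, V) = ((L + V) + V)/3 = (L + 2*V)/3 = L/3 + 2*V/3)
228275 - Q(321, -430) = 228275 - ((⅓)*321 + (⅔)*(-430)) = 228275 - (107 - 860/3) = 228275 - 1*(-539/3) = 228275 + 539/3 = 685364/3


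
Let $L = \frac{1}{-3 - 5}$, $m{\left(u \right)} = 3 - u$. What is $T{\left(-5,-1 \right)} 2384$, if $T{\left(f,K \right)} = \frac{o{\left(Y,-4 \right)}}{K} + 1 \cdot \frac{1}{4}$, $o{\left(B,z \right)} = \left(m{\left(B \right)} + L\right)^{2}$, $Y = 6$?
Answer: $- \frac{90741}{4} \approx -22685.0$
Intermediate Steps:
$L = - \frac{1}{8}$ ($L = \frac{1}{-8} = - \frac{1}{8} \approx -0.125$)
$o{\left(B,z \right)} = \left(\frac{23}{8} - B\right)^{2}$ ($o{\left(B,z \right)} = \left(\left(3 - B\right) - \frac{1}{8}\right)^{2} = \left(\frac{23}{8} - B\right)^{2}$)
$T{\left(f,K \right)} = \frac{1}{4} + \frac{625}{64 K}$ ($T{\left(f,K \right)} = \frac{\frac{1}{64} \left(-23 + 8 \cdot 6\right)^{2}}{K} + 1 \cdot \frac{1}{4} = \frac{\frac{1}{64} \left(-23 + 48\right)^{2}}{K} + 1 \cdot \frac{1}{4} = \frac{\frac{1}{64} \cdot 25^{2}}{K} + \frac{1}{4} = \frac{\frac{1}{64} \cdot 625}{K} + \frac{1}{4} = \frac{625}{64 K} + \frac{1}{4} = \frac{1}{4} + \frac{625}{64 K}$)
$T{\left(-5,-1 \right)} 2384 = \frac{625 + 16 \left(-1\right)}{64 \left(-1\right)} 2384 = \frac{1}{64} \left(-1\right) \left(625 - 16\right) 2384 = \frac{1}{64} \left(-1\right) 609 \cdot 2384 = \left(- \frac{609}{64}\right) 2384 = - \frac{90741}{4}$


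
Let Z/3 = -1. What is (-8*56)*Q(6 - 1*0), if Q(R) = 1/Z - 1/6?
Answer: 224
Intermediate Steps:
Z = -3 (Z = 3*(-1) = -3)
Q(R) = -½ (Q(R) = 1/(-3) - 1/6 = 1*(-⅓) - 1*⅙ = -⅓ - ⅙ = -½)
(-8*56)*Q(6 - 1*0) = -8*56*(-½) = -448*(-½) = 224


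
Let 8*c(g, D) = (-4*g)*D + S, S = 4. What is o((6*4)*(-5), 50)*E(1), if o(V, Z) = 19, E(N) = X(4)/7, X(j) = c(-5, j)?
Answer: 57/2 ≈ 28.500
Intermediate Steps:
c(g, D) = 1/2 - D*g/2 (c(g, D) = ((-4*g)*D + 4)/8 = (-4*D*g + 4)/8 = (4 - 4*D*g)/8 = 1/2 - D*g/2)
X(j) = 1/2 + 5*j/2 (X(j) = 1/2 - 1/2*j*(-5) = 1/2 + 5*j/2)
E(N) = 3/2 (E(N) = (1/2 + (5/2)*4)/7 = (1/2 + 10)*(1/7) = (21/2)*(1/7) = 3/2)
o((6*4)*(-5), 50)*E(1) = 19*(3/2) = 57/2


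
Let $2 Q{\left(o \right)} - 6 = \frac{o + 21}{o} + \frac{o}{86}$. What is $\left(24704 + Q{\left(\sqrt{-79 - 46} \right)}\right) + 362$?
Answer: $\frac{50139}{2} - \frac{1681 i \sqrt{5}}{4300} \approx 25070.0 - 0.87415 i$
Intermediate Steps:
$Q{\left(o \right)} = 3 + \frac{o}{172} + \frac{21 + o}{2 o}$ ($Q{\left(o \right)} = 3 + \frac{\frac{o + 21}{o} + \frac{o}{86}}{2} = 3 + \frac{\frac{21 + o}{o} + o \frac{1}{86}}{2} = 3 + \frac{\frac{21 + o}{o} + \frac{o}{86}}{2} = 3 + \frac{\frac{o}{86} + \frac{21 + o}{o}}{2} = 3 + \left(\frac{o}{172} + \frac{21 + o}{2 o}\right) = 3 + \frac{o}{172} + \frac{21 + o}{2 o}$)
$\left(24704 + Q{\left(\sqrt{-79 - 46} \right)}\right) + 362 = \left(24704 + \frac{1806 + \sqrt{-79 - 46} \left(602 + \sqrt{-79 - 46}\right)}{172 \sqrt{-79 - 46}}\right) + 362 = \left(24704 + \frac{1806 + \sqrt{-125} \left(602 + \sqrt{-125}\right)}{172 \sqrt{-125}}\right) + 362 = \left(24704 + \frac{1806 + 5 i \sqrt{5} \left(602 + 5 i \sqrt{5}\right)}{172 \cdot 5 i \sqrt{5}}\right) + 362 = \left(24704 + \frac{- \frac{i \sqrt{5}}{25} \left(1806 + 5 i \sqrt{5} \left(602 + 5 i \sqrt{5}\right)\right)}{172}\right) + 362 = \left(24704 - \frac{i \sqrt{5} \left(1806 + 5 i \sqrt{5} \left(602 + 5 i \sqrt{5}\right)\right)}{4300}\right) + 362 = 25066 - \frac{i \sqrt{5} \left(1806 + 5 i \sqrt{5} \left(602 + 5 i \sqrt{5}\right)\right)}{4300}$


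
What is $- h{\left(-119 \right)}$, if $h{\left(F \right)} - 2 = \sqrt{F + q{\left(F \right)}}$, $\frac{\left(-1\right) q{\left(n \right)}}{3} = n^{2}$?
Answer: $-2 - i \sqrt{42602} \approx -2.0 - 206.4 i$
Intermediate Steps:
$q{\left(n \right)} = - 3 n^{2}$
$h{\left(F \right)} = 2 + \sqrt{F - 3 F^{2}}$
$- h{\left(-119 \right)} = - (2 + \sqrt{- 119 \left(1 - -357\right)}) = - (2 + \sqrt{- 119 \left(1 + 357\right)}) = - (2 + \sqrt{\left(-119\right) 358}) = - (2 + \sqrt{-42602}) = - (2 + i \sqrt{42602}) = -2 - i \sqrt{42602}$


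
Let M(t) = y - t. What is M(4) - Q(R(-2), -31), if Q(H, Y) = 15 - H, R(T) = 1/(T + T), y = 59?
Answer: 159/4 ≈ 39.750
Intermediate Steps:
R(T) = 1/(2*T)
M(t) = 59 - t
M(4) - Q(R(-2), -31) = (59 - 1*4) - (15 - 1/(2*(-2))) = (59 - 4) - (15 - (-1)/(2*2)) = 55 - (15 - 1*(-¼)) = 55 - (15 + ¼) = 55 - 1*61/4 = 55 - 61/4 = 159/4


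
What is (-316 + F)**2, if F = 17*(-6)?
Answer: 174724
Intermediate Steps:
F = -102
(-316 + F)**2 = (-316 - 102)**2 = (-418)**2 = 174724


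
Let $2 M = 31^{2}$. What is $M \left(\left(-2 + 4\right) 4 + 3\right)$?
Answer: $\frac{10571}{2} \approx 5285.5$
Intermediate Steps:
$M = \frac{961}{2}$ ($M = \frac{31^{2}}{2} = \frac{1}{2} \cdot 961 = \frac{961}{2} \approx 480.5$)
$M \left(\left(-2 + 4\right) 4 + 3\right) = \frac{961 \left(\left(-2 + 4\right) 4 + 3\right)}{2} = \frac{961 \left(2 \cdot 4 + 3\right)}{2} = \frac{961 \left(8 + 3\right)}{2} = \frac{961}{2} \cdot 11 = \frac{10571}{2}$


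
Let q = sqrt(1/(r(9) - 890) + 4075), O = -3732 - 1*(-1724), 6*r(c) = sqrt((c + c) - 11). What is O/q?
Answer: -2008*sqrt(5340 - sqrt(7))/sqrt(21760494 - 4075*sqrt(7)) ≈ -31.456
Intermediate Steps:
r(c) = sqrt(-11 + 2*c)/6 (r(c) = sqrt((c + c) - 11)/6 = sqrt(2*c - 11)/6 = sqrt(-11 + 2*c)/6)
O = -2008 (O = -3732 + 1724 = -2008)
q = sqrt(4075 + 1/(-890 + sqrt(7)/6)) (q = sqrt(1/(sqrt(-11 + 2*9)/6 - 890) + 4075) = sqrt(1/(sqrt(-11 + 18)/6 - 890) + 4075) = sqrt(1/(sqrt(7)/6 - 890) + 4075) = sqrt(1/(-890 + sqrt(7)/6) + 4075) = sqrt(4075 + 1/(-890 + sqrt(7)/6)) ≈ 63.836)
O/q = -2008*sqrt(5340 - sqrt(7))/sqrt(21760494 - 4075*sqrt(7))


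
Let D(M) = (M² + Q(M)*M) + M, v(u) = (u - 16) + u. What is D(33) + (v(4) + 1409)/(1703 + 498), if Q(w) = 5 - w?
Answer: 437199/2201 ≈ 198.64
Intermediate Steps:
v(u) = -16 + 2*u (v(u) = (-16 + u) + u = -16 + 2*u)
D(M) = M + M² + M*(5 - M) (D(M) = (M² + (5 - M)*M) + M = (M² + M*(5 - M)) + M = M + M² + M*(5 - M))
D(33) + (v(4) + 1409)/(1703 + 498) = 6*33 + ((-16 + 2*4) + 1409)/(1703 + 498) = 198 + ((-16 + 8) + 1409)/2201 = 198 + (-8 + 1409)*(1/2201) = 198 + 1401*(1/2201) = 198 + 1401/2201 = 437199/2201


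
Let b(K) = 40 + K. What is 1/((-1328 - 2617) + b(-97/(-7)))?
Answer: -7/27238 ≈ -0.00025699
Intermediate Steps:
1/((-1328 - 2617) + b(-97/(-7))) = 1/((-1328 - 2617) + (40 - 97/(-7))) = 1/(-3945 + (40 - 97*(-⅐))) = 1/(-3945 + (40 + 97/7)) = 1/(-3945 + 377/7) = 1/(-27238/7) = -7/27238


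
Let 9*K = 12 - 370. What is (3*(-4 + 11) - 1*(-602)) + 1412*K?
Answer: -499889/9 ≈ -55543.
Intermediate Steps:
K = -358/9 (K = (12 - 370)/9 = (1/9)*(-358) = -358/9 ≈ -39.778)
(3*(-4 + 11) - 1*(-602)) + 1412*K = (3*(-4 + 11) - 1*(-602)) + 1412*(-358/9) = (3*7 + 602) - 505496/9 = (21 + 602) - 505496/9 = 623 - 505496/9 = -499889/9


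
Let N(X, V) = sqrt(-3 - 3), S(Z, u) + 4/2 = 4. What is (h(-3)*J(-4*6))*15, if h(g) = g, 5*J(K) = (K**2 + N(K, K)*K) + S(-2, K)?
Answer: -5202 + 216*I*sqrt(6) ≈ -5202.0 + 529.09*I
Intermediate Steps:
S(Z, u) = 2 (S(Z, u) = -2 + 4 = 2)
N(X, V) = I*sqrt(6) (N(X, V) = sqrt(-6) = I*sqrt(6))
J(K) = 2/5 + K**2/5 + I*K*sqrt(6)/5 (J(K) = ((K**2 + (I*sqrt(6))*K) + 2)/5 = ((K**2 + I*K*sqrt(6)) + 2)/5 = (2 + K**2 + I*K*sqrt(6))/5 = 2/5 + K**2/5 + I*K*sqrt(6)/5)
(h(-3)*J(-4*6))*15 = -3*(2/5 + (-4*6)**2/5 + I*(-4*6)*sqrt(6)/5)*15 = -3*(2/5 + (1/5)*(-24)**2 + (1/5)*I*(-24)*sqrt(6))*15 = -3*(2/5 + (1/5)*576 - 24*I*sqrt(6)/5)*15 = -3*(2/5 + 576/5 - 24*I*sqrt(6)/5)*15 = -3*(578/5 - 24*I*sqrt(6)/5)*15 = (-1734/5 + 72*I*sqrt(6)/5)*15 = -5202 + 216*I*sqrt(6)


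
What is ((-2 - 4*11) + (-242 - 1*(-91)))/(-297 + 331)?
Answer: -197/34 ≈ -5.7941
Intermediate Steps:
((-2 - 4*11) + (-242 - 1*(-91)))/(-297 + 331) = ((-2 - 44) + (-242 + 91))/34 = (-46 - 151)*(1/34) = -197*1/34 = -197/34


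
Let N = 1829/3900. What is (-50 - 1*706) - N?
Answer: -2950229/3900 ≈ -756.47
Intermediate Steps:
N = 1829/3900 (N = 1829*(1/3900) = 1829/3900 ≈ 0.46897)
(-50 - 1*706) - N = (-50 - 1*706) - 1*1829/3900 = (-50 - 706) - 1829/3900 = -756 - 1829/3900 = -2950229/3900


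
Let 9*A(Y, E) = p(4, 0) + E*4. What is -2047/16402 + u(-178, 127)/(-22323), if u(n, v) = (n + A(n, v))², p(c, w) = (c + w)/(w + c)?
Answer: -23295942559/29657489526 ≈ -0.78550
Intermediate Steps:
p(c, w) = 1 (p(c, w) = (c + w)/(c + w) = 1)
A(Y, E) = ⅑ + 4*E/9 (A(Y, E) = (1 + E*4)/9 = (1 + 4*E)/9 = ⅑ + 4*E/9)
u(n, v) = (⅑ + n + 4*v/9)² (u(n, v) = (n + (⅑ + 4*v/9))² = (⅑ + n + 4*v/9)²)
-2047/16402 + u(-178, 127)/(-22323) = -2047/16402 + ((1 + 4*127 + 9*(-178))²/81)/(-22323) = -2047*1/16402 + ((1 + 508 - 1602)²/81)*(-1/22323) = -2047/16402 + ((1/81)*(-1093)²)*(-1/22323) = -2047/16402 + ((1/81)*1194649)*(-1/22323) = -2047/16402 + (1194649/81)*(-1/22323) = -2047/16402 - 1194649/1808163 = -23295942559/29657489526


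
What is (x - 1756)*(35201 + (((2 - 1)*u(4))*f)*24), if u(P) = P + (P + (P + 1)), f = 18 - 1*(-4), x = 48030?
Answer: 1946515810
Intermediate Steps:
f = 22 (f = 18 + 4 = 22)
u(P) = 1 + 3*P (u(P) = P + (P + (1 + P)) = P + (1 + 2*P) = 1 + 3*P)
(x - 1756)*(35201 + (((2 - 1)*u(4))*f)*24) = (48030 - 1756)*(35201 + (((2 - 1)*(1 + 3*4))*22)*24) = 46274*(35201 + ((1*(1 + 12))*22)*24) = 46274*(35201 + ((1*13)*22)*24) = 46274*(35201 + (13*22)*24) = 46274*(35201 + 286*24) = 46274*(35201 + 6864) = 46274*42065 = 1946515810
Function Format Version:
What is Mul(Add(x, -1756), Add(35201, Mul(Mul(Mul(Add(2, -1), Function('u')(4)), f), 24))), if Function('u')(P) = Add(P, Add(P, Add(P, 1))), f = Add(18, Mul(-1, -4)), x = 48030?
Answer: 1946515810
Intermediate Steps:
f = 22 (f = Add(18, 4) = 22)
Function('u')(P) = Add(1, Mul(3, P)) (Function('u')(P) = Add(P, Add(P, Add(1, P))) = Add(P, Add(1, Mul(2, P))) = Add(1, Mul(3, P)))
Mul(Add(x, -1756), Add(35201, Mul(Mul(Mul(Add(2, -1), Function('u')(4)), f), 24))) = Mul(Add(48030, -1756), Add(35201, Mul(Mul(Mul(Add(2, -1), Add(1, Mul(3, 4))), 22), 24))) = Mul(46274, Add(35201, Mul(Mul(Mul(1, Add(1, 12)), 22), 24))) = Mul(46274, Add(35201, Mul(Mul(Mul(1, 13), 22), 24))) = Mul(46274, Add(35201, Mul(Mul(13, 22), 24))) = Mul(46274, Add(35201, Mul(286, 24))) = Mul(46274, Add(35201, 6864)) = Mul(46274, 42065) = 1946515810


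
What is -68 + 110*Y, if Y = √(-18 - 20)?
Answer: -68 + 110*I*√38 ≈ -68.0 + 678.09*I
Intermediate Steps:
Y = I*√38 (Y = √(-38) = I*√38 ≈ 6.1644*I)
-68 + 110*Y = -68 + 110*(I*√38) = -68 + 110*I*√38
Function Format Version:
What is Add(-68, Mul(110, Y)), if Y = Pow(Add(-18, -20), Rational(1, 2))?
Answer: Add(-68, Mul(110, I, Pow(38, Rational(1, 2)))) ≈ Add(-68.000, Mul(678.09, I))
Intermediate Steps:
Y = Mul(I, Pow(38, Rational(1, 2))) (Y = Pow(-38, Rational(1, 2)) = Mul(I, Pow(38, Rational(1, 2))) ≈ Mul(6.1644, I))
Add(-68, Mul(110, Y)) = Add(-68, Mul(110, Mul(I, Pow(38, Rational(1, 2))))) = Add(-68, Mul(110, I, Pow(38, Rational(1, 2))))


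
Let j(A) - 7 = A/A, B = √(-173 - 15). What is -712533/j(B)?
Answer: -712533/8 ≈ -89067.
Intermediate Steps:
B = 2*I*√47 (B = √(-188) = 2*I*√47 ≈ 13.711*I)
j(A) = 8 (j(A) = 7 + A/A = 7 + 1 = 8)
-712533/j(B) = -712533/8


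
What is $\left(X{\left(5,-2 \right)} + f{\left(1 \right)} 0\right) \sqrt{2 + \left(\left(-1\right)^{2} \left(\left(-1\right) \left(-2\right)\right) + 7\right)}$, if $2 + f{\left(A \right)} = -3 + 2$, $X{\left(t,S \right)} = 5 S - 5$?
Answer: $- 15 \sqrt{11} \approx -49.749$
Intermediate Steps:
$X{\left(t,S \right)} = -5 + 5 S$
$f{\left(A \right)} = -3$ ($f{\left(A \right)} = -2 + \left(-3 + 2\right) = -2 - 1 = -3$)
$\left(X{\left(5,-2 \right)} + f{\left(1 \right)} 0\right) \sqrt{2 + \left(\left(-1\right)^{2} \left(\left(-1\right) \left(-2\right)\right) + 7\right)} = \left(\left(-5 + 5 \left(-2\right)\right) - 0\right) \sqrt{2 + \left(\left(-1\right)^{2} \left(\left(-1\right) \left(-2\right)\right) + 7\right)} = \left(\left(-5 - 10\right) + 0\right) \sqrt{2 + \left(1 \cdot 2 + 7\right)} = \left(-15 + 0\right) \sqrt{2 + \left(2 + 7\right)} = - 15 \sqrt{2 + 9} = - 15 \sqrt{11}$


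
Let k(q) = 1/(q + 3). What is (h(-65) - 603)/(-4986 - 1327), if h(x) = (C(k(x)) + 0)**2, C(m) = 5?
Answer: 578/6313 ≈ 0.091557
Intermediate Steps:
k(q) = 1/(3 + q)
h(x) = 25 (h(x) = (5 + 0)**2 = 5**2 = 25)
(h(-65) - 603)/(-4986 - 1327) = (25 - 603)/(-4986 - 1327) = -578/(-6313) = -578*(-1/6313) = 578/6313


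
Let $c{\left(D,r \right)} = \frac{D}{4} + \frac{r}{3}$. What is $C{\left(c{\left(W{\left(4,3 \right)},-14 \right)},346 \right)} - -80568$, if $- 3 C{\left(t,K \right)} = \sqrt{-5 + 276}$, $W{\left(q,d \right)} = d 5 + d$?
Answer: $80568 - \frac{\sqrt{271}}{3} \approx 80563.0$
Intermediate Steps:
$W{\left(q,d \right)} = 6 d$ ($W{\left(q,d \right)} = 5 d + d = 6 d$)
$c{\left(D,r \right)} = \frac{r}{3} + \frac{D}{4}$ ($c{\left(D,r \right)} = D \frac{1}{4} + r \frac{1}{3} = \frac{D}{4} + \frac{r}{3} = \frac{r}{3} + \frac{D}{4}$)
$C{\left(t,K \right)} = - \frac{\sqrt{271}}{3}$ ($C{\left(t,K \right)} = - \frac{\sqrt{-5 + 276}}{3} = - \frac{\sqrt{271}}{3}$)
$C{\left(c{\left(W{\left(4,3 \right)},-14 \right)},346 \right)} - -80568 = - \frac{\sqrt{271}}{3} - -80568 = - \frac{\sqrt{271}}{3} + 80568 = 80568 - \frac{\sqrt{271}}{3}$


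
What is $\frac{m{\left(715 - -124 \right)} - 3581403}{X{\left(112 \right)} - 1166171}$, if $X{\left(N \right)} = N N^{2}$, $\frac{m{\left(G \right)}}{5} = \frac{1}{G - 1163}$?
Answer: $- \frac{1160374577}{77357268} \approx -15.0$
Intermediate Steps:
$m{\left(G \right)} = \frac{5}{-1163 + G}$ ($m{\left(G \right)} = \frac{5}{G - 1163} = \frac{5}{-1163 + G}$)
$X{\left(N \right)} = N^{3}$
$\frac{m{\left(715 - -124 \right)} - 3581403}{X{\left(112 \right)} - 1166171} = \frac{\frac{5}{-1163 + \left(715 - -124\right)} - 3581403}{112^{3} - 1166171} = \frac{\frac{5}{-1163 + \left(715 + 124\right)} - 3581403}{1404928 - 1166171} = \frac{\frac{5}{-1163 + 839} - 3581403}{238757} = \left(\frac{5}{-324} - 3581403\right) \frac{1}{238757} = \left(5 \left(- \frac{1}{324}\right) - 3581403\right) \frac{1}{238757} = \left(- \frac{5}{324} - 3581403\right) \frac{1}{238757} = \left(- \frac{1160374577}{324}\right) \frac{1}{238757} = - \frac{1160374577}{77357268}$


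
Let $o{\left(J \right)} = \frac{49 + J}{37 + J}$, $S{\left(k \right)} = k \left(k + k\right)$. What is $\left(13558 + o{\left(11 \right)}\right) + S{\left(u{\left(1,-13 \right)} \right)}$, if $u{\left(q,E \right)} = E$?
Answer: $\frac{55589}{4} \approx 13897.0$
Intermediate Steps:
$S{\left(k \right)} = 2 k^{2}$ ($S{\left(k \right)} = k 2 k = 2 k^{2}$)
$o{\left(J \right)} = \frac{49 + J}{37 + J}$
$\left(13558 + o{\left(11 \right)}\right) + S{\left(u{\left(1,-13 \right)} \right)} = \left(13558 + \frac{49 + 11}{37 + 11}\right) + 2 \left(-13\right)^{2} = \left(13558 + \frac{1}{48} \cdot 60\right) + 2 \cdot 169 = \left(13558 + \frac{1}{48} \cdot 60\right) + 338 = \left(13558 + \frac{5}{4}\right) + 338 = \frac{54237}{4} + 338 = \frac{55589}{4}$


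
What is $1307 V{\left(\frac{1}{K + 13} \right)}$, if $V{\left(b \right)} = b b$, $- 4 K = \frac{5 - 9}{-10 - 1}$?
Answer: $\frac{158147}{20164} \approx 7.843$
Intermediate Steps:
$K = - \frac{1}{11}$ ($K = - \frac{\left(5 - 9\right) \frac{1}{-10 - 1}}{4} = - \frac{\left(-4\right) \frac{1}{-11}}{4} = - \frac{\left(-4\right) \left(- \frac{1}{11}\right)}{4} = \left(- \frac{1}{4}\right) \frac{4}{11} = - \frac{1}{11} \approx -0.090909$)
$V{\left(b \right)} = b^{2}$
$1307 V{\left(\frac{1}{K + 13} \right)} = 1307 \left(\frac{1}{- \frac{1}{11} + 13}\right)^{2} = 1307 \left(\frac{1}{\frac{142}{11}}\right)^{2} = 1307 \left(\frac{11}{142}\right)^{2} = 1307 \cdot \frac{121}{20164} = \frac{158147}{20164}$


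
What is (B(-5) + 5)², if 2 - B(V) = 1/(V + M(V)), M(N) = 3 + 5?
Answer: 400/9 ≈ 44.444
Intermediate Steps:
M(N) = 8
B(V) = 2 - 1/(8 + V) (B(V) = 2 - 1/(V + 8) = 2 - 1/(8 + V))
(B(-5) + 5)² = ((15 + 2*(-5))/(8 - 5) + 5)² = ((15 - 10)/3 + 5)² = ((⅓)*5 + 5)² = (5/3 + 5)² = (20/3)² = 400/9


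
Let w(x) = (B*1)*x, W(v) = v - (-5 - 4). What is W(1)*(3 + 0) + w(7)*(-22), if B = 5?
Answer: -740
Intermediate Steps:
W(v) = 9 + v (W(v) = v - 1*(-9) = v + 9 = 9 + v)
w(x) = 5*x (w(x) = (5*1)*x = 5*x)
W(1)*(3 + 0) + w(7)*(-22) = (9 + 1)*(3 + 0) + (5*7)*(-22) = 10*3 + 35*(-22) = 30 - 770 = -740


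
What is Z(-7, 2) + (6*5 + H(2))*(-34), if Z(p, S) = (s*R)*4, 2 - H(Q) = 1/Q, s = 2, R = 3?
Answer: -1047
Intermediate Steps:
H(Q) = 2 - 1/Q
Z(p, S) = 24 (Z(p, S) = (2*3)*4 = 6*4 = 24)
Z(-7, 2) + (6*5 + H(2))*(-34) = 24 + (6*5 + (2 - 1/2))*(-34) = 24 + (30 + (2 - 1*½))*(-34) = 24 + (30 + (2 - ½))*(-34) = 24 + (30 + 3/2)*(-34) = 24 + (63/2)*(-34) = 24 - 1071 = -1047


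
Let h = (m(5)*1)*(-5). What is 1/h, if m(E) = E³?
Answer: -1/625 ≈ -0.0016000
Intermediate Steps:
h = -625 (h = (5³*1)*(-5) = (125*1)*(-5) = 125*(-5) = -625)
1/h = 1/(-625) = -1/625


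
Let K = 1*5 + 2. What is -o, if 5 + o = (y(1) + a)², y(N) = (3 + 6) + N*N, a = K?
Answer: -284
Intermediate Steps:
K = 7 (K = 5 + 2 = 7)
a = 7
y(N) = 9 + N²
o = 284 (o = -5 + ((9 + 1²) + 7)² = -5 + ((9 + 1) + 7)² = -5 + (10 + 7)² = -5 + 17² = -5 + 289 = 284)
-o = -1*284 = -284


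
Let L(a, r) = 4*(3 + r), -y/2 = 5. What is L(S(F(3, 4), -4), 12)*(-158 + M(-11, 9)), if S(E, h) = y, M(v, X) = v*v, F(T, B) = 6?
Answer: -2220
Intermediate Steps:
y = -10 (y = -2*5 = -10)
M(v, X) = v²
S(E, h) = -10
L(a, r) = 12 + 4*r
L(S(F(3, 4), -4), 12)*(-158 + M(-11, 9)) = (12 + 4*12)*(-158 + (-11)²) = (12 + 48)*(-158 + 121) = 60*(-37) = -2220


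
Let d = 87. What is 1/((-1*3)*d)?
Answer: -1/261 ≈ -0.0038314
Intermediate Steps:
1/((-1*3)*d) = 1/(-1*3*87) = 1/(-3*87) = 1/(-261) = -1/261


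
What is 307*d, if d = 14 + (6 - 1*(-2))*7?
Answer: 21490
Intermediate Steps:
d = 70 (d = 14 + (6 + 2)*7 = 14 + 8*7 = 14 + 56 = 70)
307*d = 307*70 = 21490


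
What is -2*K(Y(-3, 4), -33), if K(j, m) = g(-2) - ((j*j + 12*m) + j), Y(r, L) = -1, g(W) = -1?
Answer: -790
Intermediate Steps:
K(j, m) = -1 - j - j² - 12*m (K(j, m) = -1 - ((j*j + 12*m) + j) = -1 - ((j² + 12*m) + j) = -1 - (j + j² + 12*m) = -1 + (-j - j² - 12*m) = -1 - j - j² - 12*m)
-2*K(Y(-3, 4), -33) = -2*(-1 - 1*(-1) - 1*(-1)² - 12*(-33)) = -2*(-1 + 1 - 1*1 + 396) = -2*(-1 + 1 - 1 + 396) = -2*395 = -790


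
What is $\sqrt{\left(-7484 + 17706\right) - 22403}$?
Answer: $i \sqrt{12181} \approx 110.37 i$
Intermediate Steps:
$\sqrt{\left(-7484 + 17706\right) - 22403} = \sqrt{10222 - 22403} = \sqrt{-12181} = i \sqrt{12181}$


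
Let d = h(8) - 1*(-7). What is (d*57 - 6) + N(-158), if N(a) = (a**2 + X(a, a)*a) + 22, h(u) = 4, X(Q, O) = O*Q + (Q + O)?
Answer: -3868777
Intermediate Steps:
X(Q, O) = O + Q + O*Q (X(Q, O) = O*Q + (O + Q) = O + Q + O*Q)
N(a) = 22 + a**2 + a*(a**2 + 2*a) (N(a) = (a**2 + (a + a + a*a)*a) + 22 = (a**2 + (a + a + a**2)*a) + 22 = (a**2 + (a**2 + 2*a)*a) + 22 = (a**2 + a*(a**2 + 2*a)) + 22 = 22 + a**2 + a*(a**2 + 2*a))
d = 11 (d = 4 - 1*(-7) = 4 + 7 = 11)
(d*57 - 6) + N(-158) = (11*57 - 6) + (22 + (-158)**3 + 3*(-158)**2) = (627 - 6) + (22 - 3944312 + 3*24964) = 621 + (22 - 3944312 + 74892) = 621 - 3869398 = -3868777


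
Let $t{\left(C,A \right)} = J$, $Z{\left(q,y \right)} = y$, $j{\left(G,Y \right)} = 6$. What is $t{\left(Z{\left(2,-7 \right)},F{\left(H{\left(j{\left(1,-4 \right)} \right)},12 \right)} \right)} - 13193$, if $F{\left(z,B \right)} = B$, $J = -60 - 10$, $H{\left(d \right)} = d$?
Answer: $-13263$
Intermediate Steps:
$J = -70$ ($J = -60 - 10 = -70$)
$t{\left(C,A \right)} = -70$
$t{\left(Z{\left(2,-7 \right)},F{\left(H{\left(j{\left(1,-4 \right)} \right)},12 \right)} \right)} - 13193 = -70 - 13193 = -13263$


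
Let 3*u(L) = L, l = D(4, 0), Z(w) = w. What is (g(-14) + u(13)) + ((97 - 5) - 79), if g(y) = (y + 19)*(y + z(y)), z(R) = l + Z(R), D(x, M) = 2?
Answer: -338/3 ≈ -112.67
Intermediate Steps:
l = 2
u(L) = L/3
z(R) = 2 + R
g(y) = (2 + 2*y)*(19 + y) (g(y) = (y + 19)*(y + (2 + y)) = (19 + y)*(2 + 2*y) = (2 + 2*y)*(19 + y))
(g(-14) + u(13)) + ((97 - 5) - 79) = ((38 + 2*(-14)**2 + 40*(-14)) + (1/3)*13) + ((97 - 5) - 79) = ((38 + 2*196 - 560) + 13/3) + (92 - 79) = ((38 + 392 - 560) + 13/3) + 13 = (-130 + 13/3) + 13 = -377/3 + 13 = -338/3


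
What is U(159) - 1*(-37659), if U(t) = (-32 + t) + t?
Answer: 37945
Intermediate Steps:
U(t) = -32 + 2*t
U(159) - 1*(-37659) = (-32 + 2*159) - 1*(-37659) = (-32 + 318) + 37659 = 286 + 37659 = 37945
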